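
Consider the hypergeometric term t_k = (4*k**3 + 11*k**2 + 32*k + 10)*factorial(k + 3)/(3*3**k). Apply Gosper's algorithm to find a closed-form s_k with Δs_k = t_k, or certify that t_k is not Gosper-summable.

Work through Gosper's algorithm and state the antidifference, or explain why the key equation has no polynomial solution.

t_(k+1)/t_k = (4*k**4 + 39*k**3 + 158*k**2 + 321*k + 228)/(3*(4*k**3 + 11*k**2 + 32*k + 10)).
A = k/3 + 4/3, B = 1, C = k**3 + 11*k**2/4 + 8*k + 5/2.
f must satisfy (k/3 + 4/3)·f(k+1) − (1)·f(k) = k**3 + 11*k**2/4 + 8*k + 5/2.
Bound: deg f ≤ 2.
Solve for f: f(k) = 3*(4*k**2 - k - 2)/4 (degree 2 ≤ 2).
R(k) = B(k−1)·f(k)/C(k) = 3*(4*k**2 - k - 2)/(4*k**3 + 11*k**2 + 32*k + 10); s_k = R·t_k = (4*k**2 - k - 2)*factorial(k + 3)/3**k.
s_(k+1) − s_k = (4*k**3 + 11*k**2 + 32*k + 10)*factorial(k + 3)/(3*3**k) = t_k.

s_k = (4*k**2 - k - 2)*factorial(k + 3)/3**k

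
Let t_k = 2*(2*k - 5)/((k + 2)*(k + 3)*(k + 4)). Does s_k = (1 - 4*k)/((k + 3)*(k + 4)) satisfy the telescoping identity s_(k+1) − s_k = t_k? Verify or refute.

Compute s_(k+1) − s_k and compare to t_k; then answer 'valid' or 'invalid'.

Invalid: residual 2*(11 - 8*k)/(k**4 + 14*k**3 + 71*k**2 + 154*k + 120) ≠ 0.

s_(k+1) = (-4*k - 3)/((k + 4)*(k + 5))
s_(k+1) − s_k = 2*(2*k - 7)/(k**3 + 12*k**2 + 47*k + 60)
(s_(k+1) − s_k) − t_k = 2*(11 - 8*k)/(k**4 + 14*k**3 + 71*k**2 + 154*k + 120)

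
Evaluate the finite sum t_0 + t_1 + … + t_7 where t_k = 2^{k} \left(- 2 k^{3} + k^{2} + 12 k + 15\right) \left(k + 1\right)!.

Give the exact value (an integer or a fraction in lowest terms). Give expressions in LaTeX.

Ratio r(k) = 2*(2*k**4 + 9*k**3 + 2*k**2 - 42*k - 52)/(2*k**3 - k**2 - 12*k - 15).
Normal form (A,B,C) = (2*k + 4, 1, k**3 - k**2/2 - 6*k - 15/2).
Need (2*k + 4)·f(k+1) − (1)·f(k) = k**3 - k**2/2 - 6*k - 15/2.
deg f ≤ 2 (via 1,0,3).
Solving with deg f ≤ 2: f(k) = (k**2 - 4*k - 1)/2.
Get s_k = R·t_k = 2**k*(-k**2 + 4*k + 1)*factorial(k + 1) with R(k) = B(k−1)f(k)/C(k) = (k**2 - 4*k - 1)/(2*k**3 - k**2 - 12*k - 15).
s_(k+1) − s_k = 2**k*(-2*k**3 + k**2 + 12*k + 15)*factorial(k + 1) = t_k.
Sum = s_(8) − s_(0); s_(8) = -2879815680, s_(0) = 1 ⇒ -2879815681.

Σ = -2879815681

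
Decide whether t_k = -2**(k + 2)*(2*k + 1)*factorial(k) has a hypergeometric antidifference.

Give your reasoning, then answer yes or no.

Step 1: r(k) = 2*(k + 1)*(2*k + 3)/(2*k + 1).
A = 2*k + 2, B = 1, C = k + 1/2.
f must satisfy (2*k + 2)·f(k+1) − (1)·f(k) = k + 1/2.
From deg A=1, deg B=0, deg C=1: d=0.
Solve for f: f(k) = 1/2 (degree 0 ≤ 0).
So s_k = (B(k−1)f/C)·t_k = (1/(2*k + 1))·t_k = -2**(k + 2)*factorial(k).
Verify: -2**(k + 2)*(2*k + 1)*factorial(k) matches t_k.

Yes. s_k = -2**(k + 2)*factorial(k).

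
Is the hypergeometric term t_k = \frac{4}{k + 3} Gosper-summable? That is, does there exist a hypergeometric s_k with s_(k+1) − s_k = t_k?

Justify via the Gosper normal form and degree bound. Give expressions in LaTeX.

Compute t_(k+1)/t_k: get (k + 3)/(k + 4).
Take A(k)=k + 3, B(k)=k + 4, C(k)=1.
Solve (k + 3)·f(k+1) − (k + 3)·f(k) = 1.
d = 0 from the (1,1,0) case.
Generic f = c0 gives residual -1; -1 = 0 cannot hold, so t_k is not Gosper-summable.

No. Not Gosper-summable.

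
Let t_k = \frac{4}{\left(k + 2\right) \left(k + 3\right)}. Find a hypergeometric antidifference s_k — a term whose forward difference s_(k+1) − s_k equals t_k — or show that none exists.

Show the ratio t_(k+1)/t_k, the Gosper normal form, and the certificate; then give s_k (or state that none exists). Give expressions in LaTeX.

Step 1: r(k) = (k + 2)/(k + 4).
Take A(k)=k + 2, B(k)=k + 4, C(k)=1.
Key eq: (k + 2)·f(k+1) = (k + 3)·f(k) + (1).
Degrees (1,1,0) ⇒ d ≤ 1.
Solving with deg f ≤ 1: f(k) = k/2.
Get s_k = R·t_k = 2*k/(k + 2) with R(k) = B(k−1)f(k)/C(k) = k*(k + 3)/2.
s_(k+1) − s_k = 4/(k**2 + 5*k + 6) = t_k.

s_k = \frac{2 k}{k + 2}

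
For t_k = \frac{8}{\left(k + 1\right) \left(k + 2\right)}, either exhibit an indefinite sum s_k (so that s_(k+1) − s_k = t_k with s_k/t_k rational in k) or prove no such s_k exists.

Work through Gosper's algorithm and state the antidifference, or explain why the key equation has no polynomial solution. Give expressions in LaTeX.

s_k = \frac{8 k}{k + 1}

Compute t_(k+1)/t_k: get (k + 1)/(k + 3).
Take A(k)=k + 1, B(k)=k + 3, C(k)=1.
Key eq: (k + 1)·f(k+1) = (k + 2)·f(k) + (1).
Bound: deg f ≤ 1.
A polynomial solution: f(k) = k.
Certificate R = B(k−1)f/C = k*(k + 2) gives s_k = 8*k/(k + 1).
s_(k+1) − s_k = 8/(k**2 + 3*k + 2) = t_k.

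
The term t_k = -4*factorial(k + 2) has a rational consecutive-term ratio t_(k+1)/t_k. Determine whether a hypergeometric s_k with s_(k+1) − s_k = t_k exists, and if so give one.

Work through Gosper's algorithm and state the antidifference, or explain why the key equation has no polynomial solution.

The ratio is k + 3.
A = k + 3, B = 1, C = 1.
f must satisfy (k + 3)·f(k+1) − (1)·f(k) = 1.
d = -1 from the (1,0,0) case.
d = -1 < 0 ⇒ no nonzero polynomial f; not summable.

no hypergeometric antidifference exists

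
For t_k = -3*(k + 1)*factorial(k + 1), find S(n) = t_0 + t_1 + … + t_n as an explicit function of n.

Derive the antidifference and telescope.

S(n) = 3 - 3*factorial(n + 2)

Step 1: r(k) = (k + 2)**2/(k + 1).
Gosper form: A/B · C(k+1)/C(k) with A=k + 2, B=1, C=k + 1.
Set up (k + 2)·f(k+1) − (1)·f(k) − (k + 1) = 0.
Degrees (1,0,1) ⇒ d ≤ 0.
A polynomial solution: f(k) = 1.
Then R = B(k−1)f/C = 1/(k + 1), so s_k = R(k)·t_k = -3*factorial(k + 1).
s_(k+1) − s_k = -3*(k + 1)*factorial(k + 1) = t_k.
s_(n+1) = -3*factorial(n + 2) and s_(0) = -3, so S(n) = 3 - 3*factorial(n + 2).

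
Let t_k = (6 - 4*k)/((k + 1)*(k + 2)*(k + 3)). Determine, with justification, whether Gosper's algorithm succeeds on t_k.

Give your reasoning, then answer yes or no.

r(k) = (k + 1)*(2*k - 1)/((k + 4)*(2*k - 3)) after simplifying.
Normal form (A,B,C) = (k + 1, k + 4, k - 3/2).
f must satisfy (k + 1)·f(k+1) − (k + 3)·f(k) = k - 3/2.
From deg A=1, deg B=1, deg C=1: d=2.
A polynomial solution: f(k) = -k*(k + 11)/8.
Certificate R = B(k−1)f/C = -k*(k + 3)*(k + 11)/(4*(2*k - 3)) gives s_k = k*(k + 11)/(2*(k + 1)*(k + 2)).
s_(k+1) − s_k = 2*(3 - 2*k)/(k**3 + 6*k**2 + 11*k + 6) = t_k.

Yes. s_k = k*(k + 11)/(2*(k + 1)*(k + 2)).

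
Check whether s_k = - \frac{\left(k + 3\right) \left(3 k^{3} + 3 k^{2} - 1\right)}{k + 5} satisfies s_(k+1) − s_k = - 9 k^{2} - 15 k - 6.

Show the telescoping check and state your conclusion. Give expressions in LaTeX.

Invalid: residual \frac{2 \left(6 k^{3} + 57 k^{2} + 81 k + 31\right)}{k^{2} + 11 k + 30} ≠ 0.

s_(k+1) = -(k + 4)*(3*(k + 1)**3 + 3*(k + 1)**2 - 1)/(k + 6)
s_(k+1) − s_k = (-9*k**4 - 102*k**3 - 327*k**2 - 354*k - 118)/(k**2 + 11*k + 30)
(s_(k+1) − s_k) − t_k = 2*(6*k**3 + 57*k**2 + 81*k + 31)/(k**2 + 11*k + 30)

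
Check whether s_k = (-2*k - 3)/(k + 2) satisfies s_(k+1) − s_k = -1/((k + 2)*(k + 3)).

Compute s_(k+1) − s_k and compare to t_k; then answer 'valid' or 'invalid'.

valid; difference matches t_k

s_(k+1) = (-2*k - 5)/(k + 3)
s_(k+1) − s_k = -1/(k**2 + 5*k + 6)
(s_(k+1) − s_k) − t_k = 0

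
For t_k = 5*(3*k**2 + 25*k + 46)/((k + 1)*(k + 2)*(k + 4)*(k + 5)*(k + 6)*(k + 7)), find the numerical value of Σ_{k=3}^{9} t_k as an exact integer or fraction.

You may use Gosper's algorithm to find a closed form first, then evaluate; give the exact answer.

Σ = 395/22176

Step 1: r(k) = (k + 1)*(k + 4)*(25*k + 3*(k + 1)**2 + 71)/((k + 3)*(k + 8)*(3*k**2 + 25*k + 46)).
So A=k + 1 and B=k + 8, with C=k**3 + 34*k**2/3 + 121*k/3 + 46.
Solve (k + 1)·f(k+1) − (k + 7)·f(k) = k**3 + 34*k**2/3 + 121*k/3 + 46.
d = 6 from the (1,1,3) case.
A polynomial solution: f(k) = k*(k + 2)*(k + 3)*(k + 5)*(k**2 + 11*k + 34)/72.
R(k) = B(k−1)·f(k)/C(k) = k*(k + 2)*(k + 5)*(k + 7)*(k**2 + 11*k + 34)/(24*(3*k**2 + 25*k + 46)); s_k = R·t_k = 5*k*(k**2 + 11*k + 34)/(24*(k**3 + 11*k**2 + 34*k + 24)).
Verify: 5*(3*k**2 + 25*k + 46)/(k**6 + 25*k**5 + 247*k**4 + 1219*k**3 + 3112*k**2 + 3796*k + 1680) matches t_k.
Evaluate s at k=10 and k=3: 1525/7392 and 95/504; difference 395/22176.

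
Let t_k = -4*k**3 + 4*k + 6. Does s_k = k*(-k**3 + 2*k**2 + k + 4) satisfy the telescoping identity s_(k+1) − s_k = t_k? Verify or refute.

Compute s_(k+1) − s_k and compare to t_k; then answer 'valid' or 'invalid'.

s_(k+1) = -k**4 - 2*k**3 + k**2 + 8*k + 6
s_(k+1) − s_k = -4*k**3 + 4*k + 6
(s_(k+1) − s_k) − t_k = 0

valid (s_(k+1) − s_k reduces to t_k)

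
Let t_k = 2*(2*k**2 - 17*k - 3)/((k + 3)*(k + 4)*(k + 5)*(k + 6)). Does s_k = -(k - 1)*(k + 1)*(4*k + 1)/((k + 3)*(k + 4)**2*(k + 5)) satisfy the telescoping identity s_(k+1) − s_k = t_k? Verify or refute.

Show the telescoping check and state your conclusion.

s_(k+1) = -k*(k + 2)*(4*k + 5)/((k + 4)*(k + 5)**2*(k + 6))
s_(k+1) − s_k = (4*k**4 - 22*k**3 - 241*k**2 - 251*k - 30)/(k**6 + 27*k**5 + 301*k**4 + 1773*k**3 + 5818*k**2 + 10080*k + 7200)
(s_(k+1) − s_k) − t_k = 3*(-8*k**3 - 3*k**2 + 161*k + 30)/(k**6 + 27*k**5 + 301*k**4 + 1773*k**3 + 5818*k**2 + 10080*k + 7200)

Invalid: residual 3*(-8*k**3 - 3*k**2 + 161*k + 30)/(k**6 + 27*k**5 + 301*k**4 + 1773*k**3 + 5818*k**2 + 10080*k + 7200) ≠ 0.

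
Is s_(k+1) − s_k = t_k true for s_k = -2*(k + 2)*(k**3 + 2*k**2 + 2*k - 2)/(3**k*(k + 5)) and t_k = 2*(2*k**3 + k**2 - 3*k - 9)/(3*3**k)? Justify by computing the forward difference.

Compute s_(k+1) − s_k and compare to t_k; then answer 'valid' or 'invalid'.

s_(k+1) = -2*(k + 3)*(2*k + (k + 1)**3 + 2*(k + 1)**2)/(3*3**k*(k + 6))
s_(k+1) − s_k = 2*(2*k**5 + 17*k**4 + 26*k**3 - 36*k**2 - 135*k - 117)/(3*3**k*(k**2 + 11*k + 30))
(s_(k+1) − s_k) − t_k = 2*(-2*k**4 - 14*k**3 - 8*k**2 + 18*k + 51)/(3**k*(k**2 + 11*k + 30))

Invalid: residual 2*(-2*k**4 - 14*k**3 - 8*k**2 + 18*k + 51)/(3**k*(k**2 + 11*k + 30)) ≠ 0.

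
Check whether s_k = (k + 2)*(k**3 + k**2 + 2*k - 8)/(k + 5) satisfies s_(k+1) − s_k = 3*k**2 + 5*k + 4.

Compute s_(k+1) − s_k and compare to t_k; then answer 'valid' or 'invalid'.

Invalid: residual 3*(-2*k**3 - 19*k**2 - 27*k - 28)/(k**2 + 11*k + 30) ≠ 0.

s_(k+1) = (k + 3)*(2*k + (k + 1)**3 + (k + 1)**2 - 6)/(k + 6)
s_(k+1) − s_k = (3*k**4 + 32*k**3 + 92*k**2 + 113*k + 36)/(k**2 + 11*k + 30)
(s_(k+1) − s_k) − t_k = 3*(-2*k**3 - 19*k**2 - 27*k - 28)/(k**2 + 11*k + 30)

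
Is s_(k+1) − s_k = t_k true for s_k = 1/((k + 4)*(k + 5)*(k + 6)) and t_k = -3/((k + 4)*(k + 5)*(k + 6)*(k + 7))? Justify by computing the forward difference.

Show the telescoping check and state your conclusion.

s_(k+1) = 1/((k + 5)*(k + 6)*(k + 7))
s_(k+1) − s_k = -3/((k + 4)*(k + 5)*(k + 6)*(k + 7))
(s_(k+1) − s_k) − t_k = 0

Valid — Δs_k = t_k.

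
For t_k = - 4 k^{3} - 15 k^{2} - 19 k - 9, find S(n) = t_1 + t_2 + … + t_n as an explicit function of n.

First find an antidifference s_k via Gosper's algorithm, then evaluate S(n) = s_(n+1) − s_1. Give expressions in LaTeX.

S(n) = n \left(- n^{3} - 7 n^{2} - 18 n - 21\right)

Compute t_(k+1)/t_k: get (4*k**3 + 27*k**2 + 61*k + 47)/(4*k**3 + 15*k**2 + 19*k + 9).
Factor: A=1; B=1; C=k**3 + 15*k**2/4 + 19*k/4 + 9/4.
Need (1)·f(k+1) − (1)·f(k) = k**3 + 15*k**2/4 + 19*k/4 + 9/4.
Degrees (0,0,3) ⇒ d ≤ 4.
Solve for f: f(k) = k*(k + 2)*(k**2 + k + 1)/4 (degree 4 ≤ 4).
Then R = B(k−1)f/C = k*(k + 2)*(k**2 + k + 1)/(4*k**3 + 15*k**2 + 19*k + 9), so s_k = R(k)·t_k = k*(-k**3 - 3*k**2 - 3*k - 2).
s_(k+1) − s_k = -4*k**3 - 15*k**2 - 19*k - 9 = t_k.
s_(n+1) = -n**4 - 7*n**3 - 18*n**2 - 21*n - 9 and s_(1) = -9, so S(n) = n*(-n**3 - 7*n**2 - 18*n - 21).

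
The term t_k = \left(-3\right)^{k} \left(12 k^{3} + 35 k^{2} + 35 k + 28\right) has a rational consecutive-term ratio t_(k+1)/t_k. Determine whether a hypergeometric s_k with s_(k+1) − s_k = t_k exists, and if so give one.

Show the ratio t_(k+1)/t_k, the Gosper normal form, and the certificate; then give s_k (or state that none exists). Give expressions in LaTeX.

r(k) = 3*(-12*k**3 - 71*k**2 - 141*k - 110)/(12*k**3 + 35*k**2 + 35*k + 28) after simplifying.
Take A(k)=-3, B(k)=1, C(k)=k**3 + 35*k**2/12 + 35*k/12 + 7/3.
Solve (-3)·f(k+1) − (1)·f(k) = k**3 + 35*k**2/12 + 35*k/12 + 7/3.
Bound: deg f ≤ 3.
A polynomial solution: f(k) = -(3*k**3 + 2*k**2 - k + 4)/12.
Get s_k = R·t_k = (-3)**k*(-3*k**3 - 2*k**2 + k - 4) with R(k) = B(k−1)f(k)/C(k) = -(3*k**3 + 2*k**2 - k + 4)/(12*k**3 + 35*k**2 + 35*k + 28).
s_(k+1) − s_k = (-3)**k*(12*k**3 + 35*k**2 + 35*k + 28) = t_k.

s_k = \left(-3\right)^{k} \left(- 3 k^{3} - 2 k^{2} + k - 4\right)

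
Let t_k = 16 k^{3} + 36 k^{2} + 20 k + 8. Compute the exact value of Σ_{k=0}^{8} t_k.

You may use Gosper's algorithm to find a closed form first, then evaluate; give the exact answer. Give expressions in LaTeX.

Step 1: r(k) = (4*k**3 + 21*k**2 + 35*k + 20)/(4*k**3 + 9*k**2 + 5*k + 2).
Factor: A=1; B=1; C=k**3 + 9*k**2/4 + 5*k/4 + 1/2.
Need (1)·f(k+1) − (1)·f(k) = k**3 + 9*k**2/4 + 5*k/4 + 1/2.
deg f ≤ 4 (via 0,0,3).
Solve for f: f(k) = k*(k**3 + k**2 - k + 1)/4 (degree 4 ≤ 4).
R(k) = B(k−1)·f(k)/C(k) = k*(k**3 + k**2 - k + 1)/(4*k**3 + 9*k**2 + 5*k + 2); s_k = R·t_k = 4*k*(k**3 + k**2 - k + 1).
s_(k+1) − s_k = 16*k**3 + 36*k**2 + 20*k + 8 = t_k.
Evaluate s at k=9 and k=0: 28872 and 0; difference 28872.

Σ = 28872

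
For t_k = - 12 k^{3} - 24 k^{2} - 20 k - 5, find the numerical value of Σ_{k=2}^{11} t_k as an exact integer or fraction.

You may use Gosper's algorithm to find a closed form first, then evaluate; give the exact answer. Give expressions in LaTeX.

Σ = -65730

Compute t_(k+1)/t_k: get (12*k**3 + 60*k**2 + 104*k + 61)/(12*k**3 + 24*k**2 + 20*k + 5).
A = 1, B = 1, C = k**3 + 2*k**2 + 5*k/3 + 5/12.
f must satisfy (1)·f(k+1) − (1)·f(k) = k**3 + 2*k**2 + 5*k/3 + 5/12.
d = 4 from the (0,0,3) case.
Match coefficients ⇒ f(k) = k*(3*k**3 + 2*k**2 + k - 1)/12.
Then R = B(k−1)f/C = k*(3*k**3 + 2*k**2 + k - 1)/(12*k**3 + 24*k**2 + 20*k + 5), so s_k = R(k)·t_k = k*(-3*k**3 - 2*k**2 - k + 1).
Check: Δs_k = -12*k**3 - 24*k**2 - 20*k - 5. ✓
Evaluate s at k=12 and k=2: -65796 and -66; difference -65730.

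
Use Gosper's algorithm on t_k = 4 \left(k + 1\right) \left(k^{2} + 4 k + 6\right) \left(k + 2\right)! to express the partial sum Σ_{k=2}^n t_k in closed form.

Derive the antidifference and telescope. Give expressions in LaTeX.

r(k) = (k + 2)*(k + 3)*(4*k + (k + 1)**2 + 10)/((k + 1)*(k**2 + 4*k + 6)) after simplifying.
Gosper form: A/B · C(k+1)/C(k) with A=k + 3, B=1, C=k**3 + 5*k**2 + 10*k + 6.
Need (k + 3)·f(k+1) − (1)·f(k) = k**3 + 5*k**2 + 10*k + 6.
From deg A=1, deg B=0, deg C=3: d=2.
Match coefficients ⇒ f(k) = k*(k + 1).
So s_k = (B(k−1)f/C)·t_k = (k/(k**2 + 4*k + 6))·t_k = 4*k*(k + 1)*factorial(k + 2).
Verify: 4*(k + 1)*(k**2 + 4*k + 6)*factorial(k + 2) matches t_k.
Telescope: S(n) = s_(n+1) − s_(2) = 4*(n + 1)*(n + 2)*factorial(n + 3) − (576) = 4*n**2*factorial(n + 3) + 12*n*factorial(n + 3) + 8*factorial(n + 3) - 576.

S(n) = 4 n^{2} \left(n + 3\right)! + 12 n \left(n + 3\right)! + 8 \left(n + 3\right)! - 576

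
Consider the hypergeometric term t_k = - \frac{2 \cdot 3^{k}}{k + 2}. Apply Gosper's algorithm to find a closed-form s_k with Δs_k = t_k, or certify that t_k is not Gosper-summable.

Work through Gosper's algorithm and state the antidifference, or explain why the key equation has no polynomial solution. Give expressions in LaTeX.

r(k) = 3*(k + 2)/(k + 3) after simplifying.
Take A(k)=3*k + 6, B(k)=k + 3, C(k)=1.
Key eq: (3*k + 6)·f(k+1) = (k + 2)·f(k) + (1).
Degrees (1,1,0) ⇒ d ≤ -1.
d = -1 < 0 ⇒ no nonzero polynomial f; not summable.

not Gosper-summable; s_k does not exist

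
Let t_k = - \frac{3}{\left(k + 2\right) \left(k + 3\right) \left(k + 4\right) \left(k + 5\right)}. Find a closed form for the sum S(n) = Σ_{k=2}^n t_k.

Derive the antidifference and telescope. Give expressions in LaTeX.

S(n) = \frac{- n^{3} - 12 n^{2} - 47 n + 60}{120 \left(n^{3} + 12 n^{2} + 47 n + 60\right)}

Step 1: r(k) = (k + 2)/(k + 6).
A = k + 2, B = k + 6, C = 1.
Key eq: (k + 2)·f(k+1) = (k + 5)·f(k) + (1).
deg f ≤ 3 (via 1,1,0).
Solve for f: f(k) = k*(k**2 + 9*k + 26)/72 (degree 3 ≤ 3).
So s_k = (B(k−1)f/C)·t_k = (k*(k + 5)*(k**2 + 9*k + 26)/72)·t_k = k*(-k**2 - 9*k - 26)/(24*(k + 2)*(k + 3)*(k + 4)).
Verify: -3/(k**4 + 14*k**3 + 71*k**2 + 154*k + 120) matches t_k.
Evaluate: s_(n+1) = (-n**3 - 12*n**2 - 47*n - 36)/(24*(n**3 + 12*n**2 + 47*n + 60)); subtract s_(2) = -1/30 ⇒ S(n) = (-n**3 - 12*n**2 - 47*n + 60)/(120*(n**3 + 12*n**2 + 47*n + 60)).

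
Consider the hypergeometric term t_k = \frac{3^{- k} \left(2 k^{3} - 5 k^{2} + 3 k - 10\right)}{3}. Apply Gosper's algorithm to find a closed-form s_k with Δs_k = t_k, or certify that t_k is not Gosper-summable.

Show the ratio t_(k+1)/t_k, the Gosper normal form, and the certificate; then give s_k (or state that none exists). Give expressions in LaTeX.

t_(k+1)/t_k = (2*k**3 + k**2 - k - 10)/(3*(2*k**3 - 5*k**2 + 3*k - 10)).
A = 1/3, B = 1, C = k**3 - 5*k**2/2 + 3*k/2 - 5.
Solve (1/3)·f(k+1) − (1)·f(k) = k**3 - 5*k**2/2 + 3*k/2 - 5.
deg f ≤ 3 (via 0,0,3).
Match coefficients ⇒ f(k) = -3*(k**3 - k**2 + 2*k - 4)/2.
R(k) = B(k−1)·f(k)/C(k) = -3*(k**3 - k**2 + 2*k - 4)/(2*k**3 - 5*k**2 + 3*k - 10); s_k = R·t_k = (-k**3 + k**2 - 2*k + 4)/3**k.
s_(k+1) − s_k = (2*k**3 - 5*k**2 + 3*k - 10)/(3*3**k) = t_k.

s_k = 3^{- k} \left(- k^{3} + k^{2} - 2 k + 4\right)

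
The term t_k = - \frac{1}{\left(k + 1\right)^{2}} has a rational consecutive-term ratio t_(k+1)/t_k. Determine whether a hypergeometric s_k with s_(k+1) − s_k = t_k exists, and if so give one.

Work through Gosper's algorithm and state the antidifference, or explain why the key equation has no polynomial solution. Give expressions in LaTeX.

none (Gosper's algorithm certifies no s_k)

t_(k+1)/t_k = (k + 1)**2/(k + 2)**2.
Normal form (A,B,C) = (k**2 + 2*k + 1, k**2 + 4*k + 4, 1).
f must satisfy (k**2 + 2*k + 1)·f(k+1) − (k**2 + 2*k + 1)·f(k) = 1.
Degrees (2,2,0) ⇒ d ≤ 0.
f = c0 ⇒ A·f(k+1) − B(k−1)·f(k) − C = -1. The system {-1 = 0} is inconsistent; no antidifference.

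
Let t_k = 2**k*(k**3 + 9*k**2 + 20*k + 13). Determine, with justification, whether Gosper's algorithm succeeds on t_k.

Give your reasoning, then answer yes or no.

Yes. s_k = 2**k*(k**3 + 3*k**2 + 2*k + 1).

The ratio is 2*(k**3 + 12*k**2 + 41*k + 43)/(k**3 + 9*k**2 + 20*k + 13).
A = 2, B = 1, C = k**3 + 9*k**2 + 20*k + 13.
Solve (2)·f(k+1) − (1)·f(k) = k**3 + 9*k**2 + 20*k + 13.
d = 3 from the (0,0,3) case.
Solving with deg f ≤ 3: f(k) = k**3 + 3*k**2 + 2*k + 1.
Certificate R = B(k−1)f/C = (k**3 + 3*k**2 + 2*k + 1)/(k**3 + 9*k**2 + 20*k + 13) gives s_k = 2**k*(k**3 + 3*k**2 + 2*k + 1).
Δs = 2**k*(k**3 + 9*k**2 + 20*k + 13), as required.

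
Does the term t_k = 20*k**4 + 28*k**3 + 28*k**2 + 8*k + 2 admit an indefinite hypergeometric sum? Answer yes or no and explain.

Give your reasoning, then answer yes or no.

Yes. s_k = k*(4*k**4 - 3*k**3 + 2*k**2 - 3*k + 2).

Ratio r(k) = (10*k**4 + 54*k**3 + 116*k**2 + 114*k + 43)/(10*k**4 + 14*k**3 + 14*k**2 + 4*k + 1).
Factor: A=1; B=1; C=k**4 + 7*k**3/5 + 7*k**2/5 + 2*k/5 + 1/10.
Need (1)·f(k+1) − (1)·f(k) = k**4 + 7*k**3/5 + 7*k**2/5 + 2*k/5 + 1/10.
Degrees (0,0,4) ⇒ d ≤ 5.
Coefficient equations give f(k) = k*(4*k**4 - 3*k**3 + 2*k**2 - 3*k + 2)/20.
Then R = B(k−1)f/C = k*(4*k**4 - 3*k**3 + 2*k**2 - 3*k + 2)/(2*(10*k**4 + 14*k**3 + 14*k**2 + 4*k + 1)), so s_k = R(k)·t_k = k*(4*k**4 - 3*k**3 + 2*k**2 - 3*k + 2).
s_(k+1) − s_k = 20*k**4 + 28*k**3 + 28*k**2 + 8*k + 2 = t_k.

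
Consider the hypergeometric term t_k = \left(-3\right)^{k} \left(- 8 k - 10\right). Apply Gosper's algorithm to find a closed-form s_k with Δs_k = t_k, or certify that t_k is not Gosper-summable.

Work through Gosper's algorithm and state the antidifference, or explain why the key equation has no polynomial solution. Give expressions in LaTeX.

s_k = \left(-3\right)^{k} \left(2 k + 1\right)

Compute t_(k+1)/t_k: get 3*(-4*k - 9)/(4*k + 5).
A = -3, B = 1, C = k + 5/4.
f must satisfy (-3)·f(k+1) − (1)·f(k) = k + 5/4.
From deg A=0, deg B=0, deg C=1: d=1.
Coefficient equations give f(k) = -(2*k + 1)/8.
So s_k = (B(k−1)f/C)·t_k = (-(2*k + 1)/(2*(4*k + 5)))·t_k = (-3)**k*(2*k + 1).
s_(k+1) − s_k = (-3)**k*(-8*k - 10) = t_k.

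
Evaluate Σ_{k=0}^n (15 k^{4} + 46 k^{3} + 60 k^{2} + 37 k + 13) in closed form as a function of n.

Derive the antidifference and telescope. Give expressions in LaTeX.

r(k) = (15*k**4 + 106*k**3 + 288*k**2 + 355*k + 171)/(15*k**4 + 46*k**3 + 60*k**2 + 37*k + 13) after simplifying.
Normal form (A,B,C) = (1, 1, k**4 + 46*k**3/15 + 4*k**2 + 37*k/15 + 13/15).
Key eq: (1)·f(k+1) = (1)·f(k) + (k**4 + 46*k**3/15 + 4*k**2 + 37*k/15 + 13/15).
From deg A=0, deg B=0, deg C=4: d=5.
Solving with deg f ≤ 5: f(k) = k*(3*k**4 + 4*k**3 + 2*k**2 + 4)/15.
Certificate R = B(k−1)f/C = k*(3*k**4 + 4*k**3 + 2*k**2 + 4)/(15*k**4 + 46*k**3 + 60*k**2 + 37*k + 13) gives s_k = k*(3*k**4 + 4*k**3 + 2*k**2 + 4).
s_(k+1) − s_k = 15*k**4 + 46*k**3 + 60*k**2 + 37*k + 13 = t_k.
Σ_(k=0)^n t_k = s_(n+1) − s_(0) = (3*n**5 + 19*n**4 + 48*n**3 + 60*n**2 + 41*n + 13) − (0), i.e. 3*n**5 + 19*n**4 + 48*n**3 + 60*n**2 + 41*n + 13.

S(n) = 3 n^{5} + 19 n^{4} + 48 n^{3} + 60 n^{2} + 41 n + 13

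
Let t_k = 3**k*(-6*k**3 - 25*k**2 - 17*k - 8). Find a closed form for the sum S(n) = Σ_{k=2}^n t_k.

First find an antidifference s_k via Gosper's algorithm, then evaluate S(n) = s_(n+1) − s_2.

S(n) = -9*3**n*n**3 - 24*3**n*n**2 - 15*3**n*n - 12*3**n + 180

The ratio is 3*(6*k**3 + 43*k**2 + 85*k + 56)/(6*k**3 + 25*k**2 + 17*k + 8).
A = 3, B = 1, C = k**3 + 25*k**2/6 + 17*k/6 + 4/3.
Solve (3)·f(k+1) − (1)·f(k) = k**3 + 25*k**2/6 + 17*k/6 + 4/3.
Degrees (0,0,3) ⇒ d ≤ 3.
Solve for f: f(k) = (3*k**3 - k**2 - 2*k + 4)/6 (degree 3 ≤ 3).
Then R = B(k−1)f/C = (3*k**3 - k**2 - 2*k + 4)/(6*k**3 + 25*k**2 + 17*k + 8), so s_k = R(k)·t_k = 3**k*(-3*k**3 + k**2 + 2*k - 4).
Δs = 3**k*(-6*k**3 - 25*k**2 - 17*k - 8), as required.
Evaluate: s_(n+1) = 3**(n + 1)*(-3*n**3 - 8*n**2 - 5*n - 4); subtract s_(2) = -180 ⇒ S(n) = -9*3**n*n**3 - 24*3**n*n**2 - 15*3**n*n - 12*3**n + 180.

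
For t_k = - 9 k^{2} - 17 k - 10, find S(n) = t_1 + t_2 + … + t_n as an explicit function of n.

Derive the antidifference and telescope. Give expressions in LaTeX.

S(n) = n \left(- 3 n^{2} - 13 n - 20\right)

t_(k+1)/t_k = (9*k**2 + 35*k + 36)/(9*k**2 + 17*k + 10).
Factor: A=1; B=1; C=k**2 + 17*k/9 + 10/9.
f must satisfy (1)·f(k+1) − (1)·f(k) = k**2 + 17*k/9 + 10/9.
deg f ≤ 3 (via 0,0,2).
A polynomial solution: f(k) = k*(3*k**2 + 4*k + 3)/9.
Get s_k = R·t_k = k*(-3*k**2 - 4*k - 3) with R(k) = B(k−1)f(k)/C(k) = k*(3*k**2 + 4*k + 3)/(9*k**2 + 17*k + 10).
Δs = -9*k**2 - 17*k - 10, as required.
s_(n+1) = -3*n**3 - 13*n**2 - 20*n - 10 and s_(1) = -10, so S(n) = n*(-3*n**2 - 13*n - 20).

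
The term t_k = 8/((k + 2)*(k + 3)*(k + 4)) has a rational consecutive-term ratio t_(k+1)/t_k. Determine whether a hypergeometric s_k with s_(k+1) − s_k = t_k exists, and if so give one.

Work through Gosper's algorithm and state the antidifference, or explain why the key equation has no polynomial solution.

Step 1: r(k) = (k + 2)/(k + 5).
So A=k + 2 and B=k + 5, with C=1.
f must satisfy (k + 2)·f(k+1) − (k + 4)·f(k) = 1.
d = 2 from the (1,1,0) case.
Solving with deg f ≤ 2: f(k) = k*(k + 5)/12.
So s_k = (B(k−1)f/C)·t_k = (k*(k + 4)*(k + 5)/12)·t_k = 2*k*(k + 5)/(3*(k + 2)*(k + 3)).
Check: Δs_k = 8/(k**3 + 9*k**2 + 26*k + 24). ✓

s_k = 2*k*(k + 5)/(3*(k + 2)*(k + 3))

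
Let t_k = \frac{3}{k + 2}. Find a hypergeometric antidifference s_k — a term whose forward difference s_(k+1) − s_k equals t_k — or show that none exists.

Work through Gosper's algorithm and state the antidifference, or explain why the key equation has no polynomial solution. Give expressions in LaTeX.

t_(k+1)/t_k = (k + 2)/(k + 3).
So A=k + 2 and B=k + 3, with C=1.
Key eq: (k + 2)·f(k+1) = (k + 2)·f(k) + (1).
deg f ≤ 0 (via 1,1,0).
f = c0 ⇒ A·f(k+1) − B(k−1)·f(k) − C = -1. The system {-1 = 0} is inconsistent; no antidifference.

none — t_k is not Gosper-summable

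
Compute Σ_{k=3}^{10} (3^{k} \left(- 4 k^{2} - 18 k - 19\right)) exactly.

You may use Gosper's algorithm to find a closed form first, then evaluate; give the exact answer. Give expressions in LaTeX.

The ratio is 3*(4*k**2 + 26*k + 41)/(4*k**2 + 18*k + 19).
A = 3, B = 1, C = k**2 + 9*k/2 + 19/4.
Set up (3)·f(k+1) − (1)·f(k) − (k**2 + 9*k/2 + 19/4) = 0.
d = 2 from the (0,0,2) case.
Solve for f: f(k) = (2*k**2 + 3*k + 2)/4 (degree 2 ≤ 2).
So s_k = (B(k−1)f/C)·t_k = ((2*k**2 + 3*k + 2)/(4*k**2 + 18*k + 19))·t_k = 3**k*(-2*k**2 - 3*k - 2).
s_(k+1) − s_k = 3**k*(-4*k**2 - 18*k - 19) = t_k.
Sum = s_(11) − s_(3); s_(11) = -49069719, s_(3) = -783 ⇒ -49068936.

Σ = -49068936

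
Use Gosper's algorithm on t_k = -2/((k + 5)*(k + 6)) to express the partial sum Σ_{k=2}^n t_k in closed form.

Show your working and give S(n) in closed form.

Ratio r(k) = (k + 5)/(k + 7).
A = k + 5, B = k + 7, C = 1.
Solve (k + 5)·f(k+1) − (k + 6)·f(k) = 1.
d = 1 from the (1,1,0) case.
Coefficient equations give f(k) = k/5.
Certificate R = B(k−1)f/C = k*(k + 6)/5 gives s_k = -2*k/(5*k + 25).
Verify: -2/(k**2 + 11*k + 30) matches t_k.
s_(n+1) = 2*(-n - 1)/(5*(n + 6)) and s_(2) = -4/35, so S(n) = 2*(1 - n)/(7*(n + 6)).

S(n) = 2*(1 - n)/(7*(n + 6))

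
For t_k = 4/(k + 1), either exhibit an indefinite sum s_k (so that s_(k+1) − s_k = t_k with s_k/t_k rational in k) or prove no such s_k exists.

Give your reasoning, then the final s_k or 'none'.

Step 1: r(k) = (k + 1)/(k + 2).
Normal form (A,B,C) = (k + 1, k + 2, 1).
Need (k + 1)·f(k+1) − (k + 1)·f(k) = 1.
Degrees (1,1,0) ⇒ d ≤ 0.
Write f(k) = c0. Then LHS − RHS = -1, requiring -1 = 0: contradictory. No certificate.

not Gosper-summable; s_k does not exist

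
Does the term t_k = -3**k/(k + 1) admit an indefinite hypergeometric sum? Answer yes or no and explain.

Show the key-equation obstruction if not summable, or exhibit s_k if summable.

The ratio is 3*(k + 1)/(k + 2).
A = 3*k + 3, B = k + 2, C = 1.
f must satisfy (3*k + 3)·f(k+1) − (k + 1)·f(k) = 1.
deg f ≤ -1 (via 1,1,0).
Bound -1 < 0, so the key equation has no polynomial solution.

No; the degree bound rules out any f.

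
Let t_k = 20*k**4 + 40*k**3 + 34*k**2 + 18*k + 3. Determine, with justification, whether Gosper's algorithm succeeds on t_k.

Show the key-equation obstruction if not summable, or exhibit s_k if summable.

Yes. s_k = k*(4*k**4 - 2*k**2 + 2*k - 1).

t_(k+1)/t_k = (20*k**4 + 120*k**3 + 274*k**2 + 286*k + 115)/(20*k**4 + 40*k**3 + 34*k**2 + 18*k + 3).
Take A(k)=1, B(k)=1, C(k)=k**4 + 2*k**3 + 17*k**2/10 + 9*k/10 + 3/20.
Need (1)·f(k+1) − (1)·f(k) = k**4 + 2*k**3 + 17*k**2/10 + 9*k/10 + 3/20.
deg f ≤ 5 (via 0,0,4).
Match coefficients ⇒ f(k) = k*(4*k**4 - 2*k**2 + 2*k - 1)/20.
R(k) = B(k−1)·f(k)/C(k) = k*(4*k**4 - 2*k**2 + 2*k - 1)/(20*k**4 + 40*k**3 + 34*k**2 + 18*k + 3); s_k = R·t_k = k*(4*k**4 - 2*k**2 + 2*k - 1).
Verify: 20*k**4 + 40*k**3 + 34*k**2 + 18*k + 3 matches t_k.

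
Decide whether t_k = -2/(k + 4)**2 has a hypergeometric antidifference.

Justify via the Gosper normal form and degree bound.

t_(k+1)/t_k = (k + 4)**2/(k + 5)**2.
Gosper form: A/B · C(k+1)/C(k) with A=k**2 + 8*k + 16, B=k**2 + 10*k + 25, C=1.
Key eq: (k**2 + 8*k + 16)·f(k+1) = (k**2 + 8*k + 16)·f(k) + (1).
Degrees (2,2,0) ⇒ d ≤ 0.
Write f(k) = c0. Then LHS − RHS = -1, requiring -1 = 0: contradictory. No certificate.

No; the coefficient equations for f are inconsistent.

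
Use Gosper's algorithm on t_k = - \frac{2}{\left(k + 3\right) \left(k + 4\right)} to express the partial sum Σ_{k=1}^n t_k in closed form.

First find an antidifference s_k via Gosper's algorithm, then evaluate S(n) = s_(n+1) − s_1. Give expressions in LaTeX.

S(n) = - \frac{n}{2 n + 8}

Ratio r(k) = (k + 3)/(k + 5).
Normal form (A,B,C) = (k + 3, k + 5, 1).
Set up (k + 3)·f(k+1) − (k + 4)·f(k) − (1) = 0.
Bound: deg f ≤ 1.
Solve for f: f(k) = k/3 (degree 1 ≤ 1).
Get s_k = R·t_k = -2*k/(3*k + 9) with R(k) = B(k−1)f(k)/C(k) = k*(k + 4)/3.
Verify: -2/(k**2 + 7*k + 12) matches t_k.
s_(n+1) = 2*(-n - 1)/(3*(n + 4)) and s_(1) = -1/6, so S(n) = -n/(2*n + 8).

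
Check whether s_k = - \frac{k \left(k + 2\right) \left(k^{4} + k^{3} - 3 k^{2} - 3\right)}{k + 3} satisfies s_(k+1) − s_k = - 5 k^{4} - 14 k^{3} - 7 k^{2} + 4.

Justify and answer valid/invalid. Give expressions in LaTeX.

s_(k+1) = -(k + 1)*(k + 3)*((k + 1)**4 + (k + 1)**3 - 3*(k + 1)**2 - 3)/(k + 4)
s_(k+1) − s_k = (-5*k**6 - 45*k**5 - 137*k**4 - 165*k**3 - 59*k**2 + 27*k + 36)/(k**2 + 7*k + 12)
(s_(k+1) − s_k) − t_k = (4*k**5 + 28*k**4 + 52*k**3 + 21*k**2 - k - 12)/(k**2 + 7*k + 12)

Invalid: residual \frac{4 k^{5} + 28 k^{4} + 52 k^{3} + 21 k^{2} - k - 12}{k^{2} + 7 k + 12} ≠ 0.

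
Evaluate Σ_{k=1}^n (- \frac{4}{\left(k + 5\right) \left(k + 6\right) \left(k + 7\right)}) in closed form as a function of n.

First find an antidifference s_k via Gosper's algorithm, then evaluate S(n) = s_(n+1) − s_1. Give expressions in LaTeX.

Ratio r(k) = (k + 5)/(k + 8).
Take A(k)=k + 5, B(k)=k + 8, C(k)=1.
Need (k + 5)·f(k+1) − (k + 7)·f(k) = 1.
Degrees (1,1,0) ⇒ d ≤ 2.
Match coefficients ⇒ f(k) = k*(k + 11)/60.
So s_k = (B(k−1)f/C)·t_k = (k*(k + 7)*(k + 11)/60)·t_k = k*(-k - 11)/(15*(k + 5)*(k + 6)).
Δs = -4/(k**3 + 18*k**2 + 107*k + 210), as required.
Σ_(k=1)^n t_k = s_(n+1) − s_(1) = ((-n**2 - 13*n - 12)/(15*(n**2 + 13*n + 42))) − (-2/105), i.e. n*(-n - 13)/(21*(n**2 + 13*n + 42)).

S(n) = \frac{n \left(- n - 13\right)}{21 \left(n^{2} + 13 n + 42\right)}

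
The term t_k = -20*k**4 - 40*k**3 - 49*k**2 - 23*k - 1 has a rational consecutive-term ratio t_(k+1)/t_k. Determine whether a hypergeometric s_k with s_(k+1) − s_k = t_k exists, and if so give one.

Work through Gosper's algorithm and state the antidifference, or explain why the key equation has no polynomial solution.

Compute t_(k+1)/t_k: get (20*k**4 + 120*k**3 + 289*k**2 + 321*k + 133)/(20*k**4 + 40*k**3 + 49*k**2 + 23*k + 1).
Gosper form: A/B · C(k+1)/C(k) with A=1, B=1, C=k**4 + 2*k**3 + 49*k**2/20 + 23*k/20 + 1/20.
Need (1)·f(k+1) − (1)·f(k) = k**4 + 2*k**3 + 49*k**2/20 + 23*k/20 + 1/20.
d = 5 from the (0,0,4) case.
Coefficient equations give f(k) = k*(4*k**4 + 3*k**2 - 3*k - 3)/20.
So s_k = (B(k−1)f/C)·t_k = (k*(4*k**4 + 3*k**2 - 3*k - 3)/(20*k**4 + 40*k**3 + 49*k**2 + 23*k + 1))·t_k = k*(-4*k**4 - 3*k**2 + 3*k + 3).
s_(k+1) − s_k = -20*k**4 - 40*k**3 - 49*k**2 - 23*k - 1 = t_k.

s_k = k*(-4*k**4 - 3*k**2 + 3*k + 3)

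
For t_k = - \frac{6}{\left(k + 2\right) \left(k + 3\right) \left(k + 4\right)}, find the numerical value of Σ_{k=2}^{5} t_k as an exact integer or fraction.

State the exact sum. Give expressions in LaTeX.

Σ = -13/120

r(k) = (k + 2)/(k + 5) after simplifying.
Take A(k)=k + 2, B(k)=k + 5, C(k)=1.
Need (k + 2)·f(k+1) − (k + 4)·f(k) = 1.
d = 2 from the (1,1,0) case.
Coefficient equations give f(k) = k*(k + 5)/12.
Get s_k = R·t_k = k*(-k - 5)/(2*(k + 2)*(k + 3)) with R(k) = B(k−1)f(k)/C(k) = k*(k + 4)*(k + 5)/12.
s_(k+1) − s_k = -6/(k**3 + 9*k**2 + 26*k + 24) = t_k.
Telescoping: Σ = s_(6) − s_(2) = -11/24 − (-7/20) = -13/120.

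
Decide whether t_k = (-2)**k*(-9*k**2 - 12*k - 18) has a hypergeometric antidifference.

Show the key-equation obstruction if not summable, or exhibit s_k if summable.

The ratio is 2*(-3*k**2 - 10*k - 13)/(3*k**2 + 4*k + 6).
Take A(k)=-2, B(k)=1, C(k)=k**2 + 4*k/3 + 2.
Key eq: (-2)·f(k+1) = (1)·f(k) + (k**2 + 4*k/3 + 2).
From deg A=0, deg B=0, deg C=2: d=2.
Match coefficients ⇒ f(k) = -(3*k**2 + 4)/9.
R(k) = B(k−1)·f(k)/C(k) = -(3*k**2 + 4)/(3*(3*k**2 + 4*k + 6)); s_k = R·t_k = (-2)**k*(3*k**2 + 4).
Verify: (-2)**k*(-9*k**2 - 12*k - 18) matches t_k.

Yes. s_k = (-2)**k*(3*k**2 + 4).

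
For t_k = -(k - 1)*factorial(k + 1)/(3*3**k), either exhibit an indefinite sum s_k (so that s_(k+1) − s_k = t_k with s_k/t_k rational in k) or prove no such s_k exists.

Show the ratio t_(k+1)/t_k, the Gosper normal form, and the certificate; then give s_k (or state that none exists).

s_k = -factorial(k + 1)/3**k

Step 1: r(k) = k*(k + 2)/(3*(k - 1)).
So A=k/3 + 2/3 and B=1, with C=k - 1.
Solve (k/3 + 2/3)·f(k+1) − (1)·f(k) = k - 1.
Bound: deg f ≤ 0.
Coefficient equations give f(k) = 3.
So s_k = (B(k−1)f/C)·t_k = (3/(k - 1))·t_k = -factorial(k + 1)/3**k.
s_(k+1) − s_k = -(k - 1)*factorial(k + 1)/(3*3**k) = t_k.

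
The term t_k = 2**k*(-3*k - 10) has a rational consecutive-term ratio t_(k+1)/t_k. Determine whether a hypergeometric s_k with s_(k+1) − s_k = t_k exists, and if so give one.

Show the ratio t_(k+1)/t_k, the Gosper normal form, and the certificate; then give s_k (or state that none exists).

Step 1: r(k) = 2*(3*k + 13)/(3*k + 10).
Take A(k)=2, B(k)=1, C(k)=k + 10/3.
Need (2)·f(k+1) − (1)·f(k) = k + 10/3.
d = 1 from the (0,0,1) case.
Solving with deg f ≤ 1: f(k) = (3*k + 4)/3.
R(k) = B(k−1)·f(k)/C(k) = (3*k + 4)/(3*k + 10); s_k = R·t_k = 2**k*(-3*k - 4).
s_(k+1) − s_k = 2**k*(-3*k - 10) = t_k.

s_k = 2**k*(-3*k - 4)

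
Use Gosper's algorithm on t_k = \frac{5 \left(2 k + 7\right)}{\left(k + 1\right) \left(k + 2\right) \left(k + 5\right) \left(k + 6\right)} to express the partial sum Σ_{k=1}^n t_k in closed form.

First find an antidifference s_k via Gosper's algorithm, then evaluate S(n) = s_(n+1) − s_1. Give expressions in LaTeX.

S(n) = \frac{5 n \left(n + 8\right)}{12 \left(n^{2} + 8 n + 12\right)}

r(k) = (k + 1)*(k + 5)*(2*k + 9)/((k + 3)*(k + 7)*(2*k + 7)) after simplifying.
Factor: A=k + 1; B=k + 7; C=k**3 + 21*k**2/2 + 73*k/2 + 42.
Key eq: (k + 1)·f(k+1) = (k + 6)·f(k) + (k**3 + 21*k**2/2 + 73*k/2 + 42).
Degrees (1,1,3) ⇒ d ≤ 5.
Match coefficients ⇒ f(k) = k*(k + 2)*(k + 3)*(k + 4)*(k + 6)/10.
So s_k = (B(k−1)f/C)·t_k = (k*(k + 2)*(k + 6)**2/(5*(2*k + 7)))·t_k = k*(k + 6)/(k**2 + 6*k + 5).
Δs = 5*(2*k + 7)/(k**4 + 14*k**3 + 65*k**2 + 112*k + 60), as required.
s_(n+1) = (n**2 + 8*n + 7)/(n**2 + 8*n + 12) and s_(1) = 7/12, so S(n) = 5*n*(n + 8)/(12*(n**2 + 8*n + 12)).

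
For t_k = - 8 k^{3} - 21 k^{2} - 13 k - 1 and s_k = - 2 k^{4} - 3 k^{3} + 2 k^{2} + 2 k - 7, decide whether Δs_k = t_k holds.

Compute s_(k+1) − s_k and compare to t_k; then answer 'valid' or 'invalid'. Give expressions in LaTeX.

s_(k+1) = -2*k**4 - 11*k**3 - 19*k**2 - 11*k - 8
s_(k+1) − s_k = -8*k**3 - 21*k**2 - 13*k - 1
(s_(k+1) − s_k) − t_k = 0

Valid: the claim telescopes to t_k.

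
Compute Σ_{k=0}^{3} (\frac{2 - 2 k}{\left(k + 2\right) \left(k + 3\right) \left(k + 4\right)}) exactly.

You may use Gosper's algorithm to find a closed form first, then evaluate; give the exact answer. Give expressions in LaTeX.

Σ = 1/21

Ratio r(k) = k*(k + 2)/((k - 1)*(k + 5)).
Factor: A=k + 2; B=k + 5; C=k - 1.
Need (k + 2)·f(k+1) − (k + 4)·f(k) = k - 1.
d = 2 from the (1,1,1) case.
Match coefficients ⇒ f(k) = k*(k - 7)/12.
Then R = B(k−1)f/C = k*(k - 7)*(k + 4)/(12*(k - 1)), so s_k = R(k)·t_k = -k*(k - 7)/(6*(k + 2)*(k + 3)).
s_(k+1) − s_k = 2*(1 - k)/(k**3 + 9*k**2 + 26*k + 24) = t_k.
Σ_(k=0)^(3) t_k = s_(4) − s_(0) = 1/21 − (0) = 1/21.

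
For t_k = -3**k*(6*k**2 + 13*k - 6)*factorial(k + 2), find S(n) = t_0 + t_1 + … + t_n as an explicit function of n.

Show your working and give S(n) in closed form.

S(n) = -6*3**n*n*factorial(n + 3) + 3*3**n*factorial(n + 3) - 6

r(k) = 3*(6*k**3 + 43*k**2 + 88*k + 39)/(6*k**2 + 13*k - 6) after simplifying.
Factor: A=3*k + 9; B=1; C=k**2 + 13*k/6 - 1.
Key eq: (3*k + 9)·f(k+1) = (1)·f(k) + (k**2 + 13*k/6 - 1).
From deg A=1, deg B=0, deg C=2: d=1.
Coefficient equations give f(k) = (2*k - 3)/6.
So s_k = (B(k−1)f/C)·t_k = ((2*k - 3)/(6*k**2 + 13*k - 6))·t_k = -3**k*(2*k - 3)*factorial(k + 2).
Check: Δs_k = -3**k*(6*k**2 + 13*k - 6)*factorial(k + 2). ✓
s_(n+1) = -3**(n + 1)*(2*n - 1)*factorial(n + 3) and s_(0) = 6, so S(n) = -6*3**n*n*factorial(n + 3) + 3*3**n*factorial(n + 3) - 6.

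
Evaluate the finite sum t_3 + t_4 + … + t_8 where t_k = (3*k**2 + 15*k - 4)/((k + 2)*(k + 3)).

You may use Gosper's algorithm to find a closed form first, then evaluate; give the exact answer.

Σ = 78/5

r(k) = (k + 2)*(15*k + 3*(k + 1)**2 + 11)/((k + 4)*(3*k**2 + 15*k - 4)) after simplifying.
Factor: A=k + 2; B=k + 4; C=k**2 + 5*k - 4/3.
Set up (k + 2)·f(k+1) − (k + 3)·f(k) − (k**2 + 5*k - 4/3) = 0.
Degrees (1,1,2) ⇒ d ≤ 2.
A polynomial solution: f(k) = k*(3*k - 5)/3.
R(k) = B(k−1)·f(k)/C(k) = k*(k + 3)*(3*k - 5)/(3*k**2 + 15*k - 4); s_k = R·t_k = k*(3*k - 5)/(k + 2).
Δs = (3*k**2 + 15*k - 4)/(k**2 + 5*k + 6), as required.
Telescoping: Σ = s_(9) − s_(3) = 18 − (12/5) = 78/5.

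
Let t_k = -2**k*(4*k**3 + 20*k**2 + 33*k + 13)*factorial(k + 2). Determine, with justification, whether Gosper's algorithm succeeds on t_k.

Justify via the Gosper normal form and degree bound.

Yes. s_k = -2**k*(k + 1)*(2*k - 1)*factorial(k + 2).

Step 1: r(k) = 2*(4*k**4 + 44*k**3 + 181*k**2 + 325*k + 210)/(4*k**3 + 20*k**2 + 33*k + 13).
So A=2*k + 6 and B=1, with C=k**3 + 5*k**2 + 33*k/4 + 13/4.
Key eq: (2*k + 6)·f(k+1) = (1)·f(k) + (k**3 + 5*k**2 + 33*k/4 + 13/4).
From deg A=1, deg B=0, deg C=3: d=2.
Solving with deg f ≤ 2: f(k) = (k + 1)*(2*k - 1)/4.
Certificate R = B(k−1)f/C = (k + 1)*(2*k - 1)/(4*k**3 + 20*k**2 + 33*k + 13) gives s_k = -2**k*(k + 1)*(2*k - 1)*factorial(k + 2).
Verify: -2**k*(4*k**3 + 20*k**2 + 33*k + 13)*factorial(k + 2) matches t_k.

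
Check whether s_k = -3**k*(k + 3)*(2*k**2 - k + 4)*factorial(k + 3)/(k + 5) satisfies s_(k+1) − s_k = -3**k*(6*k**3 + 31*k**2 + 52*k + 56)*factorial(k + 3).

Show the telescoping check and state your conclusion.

s_(k+1) = -3**(k + 1)*(k + 4)*(2*k**2 + 3*k + 5)*factorial(k + 4)/(k + 6)
s_(k+1) − s_k = -3**k*(6*k**5 + 85*k**4 + 451*k**3 + 1148*k**2 + 1542*k + 1128)*factorial(k + 3)/((k + 5)*(k + 6))
(s_(k+1) − s_k) − t_k = 2*3**k*(6*k**4 + 61*k**3 + 205*k**2 + 317*k + 276)*factorial(k + 3)/((k + 5)*(k + 6))

Invalid: residual 2*3**k*(6*k**4 + 61*k**3 + 205*k**2 + 317*k + 276)*factorial(k + 3)/((k + 5)*(k + 6)) ≠ 0.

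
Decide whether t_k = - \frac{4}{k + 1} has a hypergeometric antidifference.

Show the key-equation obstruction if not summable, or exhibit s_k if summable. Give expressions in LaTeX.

No — t_k has no hypergeometric antidifference.

Step 1: r(k) = (k + 1)/(k + 2).
Normal form (A,B,C) = (k + 1, k + 2, 1).
Solve (k + 1)·f(k+1) − (k + 1)·f(k) = 1.
Bound: deg f ≤ 0.
Write f(k) = c0. Then LHS − RHS = -1, requiring -1 = 0: contradictory. No certificate.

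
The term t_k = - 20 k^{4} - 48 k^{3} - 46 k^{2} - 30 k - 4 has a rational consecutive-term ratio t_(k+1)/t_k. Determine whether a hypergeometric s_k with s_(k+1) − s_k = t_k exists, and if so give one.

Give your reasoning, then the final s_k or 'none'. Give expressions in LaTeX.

Ratio r(k) = (10*k**4 + 64*k**3 + 155*k**2 + 173*k + 74)/(10*k**4 + 24*k**3 + 23*k**2 + 15*k + 2).
Factor: A=1; B=1; C=k**4 + 12*k**3/5 + 23*k**2/10 + 3*k/2 + 1/5.
Need (1)·f(k+1) − (1)·f(k) = k**4 + 12*k**3/5 + 23*k**2/10 + 3*k/2 + 1/5.
d = 5 from the (0,0,4) case.
Solving with deg f ≤ 5: f(k) = k*(2*k**4 + k**3 - k**2 + 2*k - 2)/10.
Then R = B(k−1)f/C = k*(2*k**4 + k**3 - k**2 + 2*k - 2)/(10*k**4 + 24*k**3 + 23*k**2 + 15*k + 2), so s_k = R(k)·t_k = 2*k*(-2*k**4 - k**3 + k**2 - 2*k + 2).
Check: Δs_k = -20*k**4 - 48*k**3 - 46*k**2 - 30*k - 4. ✓

s_k = 2 k \left(- 2 k^{4} - k^{3} + k^{2} - 2 k + 2\right)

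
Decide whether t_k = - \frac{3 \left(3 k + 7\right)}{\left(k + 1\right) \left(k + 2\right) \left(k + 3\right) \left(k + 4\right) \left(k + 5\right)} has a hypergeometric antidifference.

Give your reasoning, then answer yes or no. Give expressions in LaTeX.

Yes. s_k = \frac{k \left(- k^{2} - 8 k - 19\right)}{4 \left(k^{3} + 8 k^{2} + 19 k + 12\right)}.

Step 1: r(k) = (k + 1)*(3*k + 10)/((k + 6)*(3*k + 7)).
Normal form (A,B,C) = (k + 1, k + 6, k + 7/3).
Key eq: (k + 1)·f(k+1) = (k + 5)·f(k) + (k + 7/3).
From deg A=1, deg B=1, deg C=1: d=4.
Coefficient equations give f(k) = k*(k + 2)*(k**2 + 8*k + 19)/36.
R(k) = B(k−1)·f(k)/C(k) = k*(k + 2)*(k + 5)*(k**2 + 8*k + 19)/(12*(3*k + 7)); s_k = R·t_k = k*(-k**2 - 8*k - 19)/(4*(k**3 + 8*k**2 + 19*k + 12)).
Check: Δs_k = 3*(-3*k - 7)/(k**5 + 15*k**4 + 85*k**3 + 225*k**2 + 274*k + 120). ✓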